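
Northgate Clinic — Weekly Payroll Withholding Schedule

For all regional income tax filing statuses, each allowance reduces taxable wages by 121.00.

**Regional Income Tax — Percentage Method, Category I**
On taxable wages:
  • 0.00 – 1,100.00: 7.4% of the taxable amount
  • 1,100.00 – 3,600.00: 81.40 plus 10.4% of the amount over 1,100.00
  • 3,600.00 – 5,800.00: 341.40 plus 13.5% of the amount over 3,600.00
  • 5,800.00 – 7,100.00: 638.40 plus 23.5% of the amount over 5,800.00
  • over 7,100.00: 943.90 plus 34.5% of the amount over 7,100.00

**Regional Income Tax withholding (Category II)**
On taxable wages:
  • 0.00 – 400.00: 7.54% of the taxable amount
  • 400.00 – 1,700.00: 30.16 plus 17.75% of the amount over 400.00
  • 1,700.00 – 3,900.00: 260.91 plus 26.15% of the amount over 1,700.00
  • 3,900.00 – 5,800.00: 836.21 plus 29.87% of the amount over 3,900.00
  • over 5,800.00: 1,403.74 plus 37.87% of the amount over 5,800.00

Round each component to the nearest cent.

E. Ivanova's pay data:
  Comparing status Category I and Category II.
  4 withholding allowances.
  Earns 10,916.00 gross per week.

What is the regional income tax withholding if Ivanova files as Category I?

Regional Income Tax (Category I): taxable = 10,916.00 − 4×121.00 = 10,432.00
  943.90 + 34.5% × (10,432.00 − 7,100.00) = 943.90 + 34.5% × 3,332.00 = 2,093.44

2,093.44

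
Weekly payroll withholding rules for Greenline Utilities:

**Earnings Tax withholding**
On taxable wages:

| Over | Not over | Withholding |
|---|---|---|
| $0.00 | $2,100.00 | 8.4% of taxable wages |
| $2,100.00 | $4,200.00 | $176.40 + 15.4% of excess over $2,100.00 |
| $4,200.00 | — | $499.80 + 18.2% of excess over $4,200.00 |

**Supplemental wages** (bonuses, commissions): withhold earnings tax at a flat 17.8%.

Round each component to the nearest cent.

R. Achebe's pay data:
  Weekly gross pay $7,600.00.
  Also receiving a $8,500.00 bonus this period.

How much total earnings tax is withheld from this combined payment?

$2,631.60

Earnings Tax: taxable = $7,600.00
  $499.80 + 18.2% × ($7,600.00 − $4,200.00) = $499.80 + 18.2% × $3,400.00 = $1,118.60
Supplemental (17.8% flat on bonus): 17.8% × $8,500.00 = $1,513.00
Total earnings tax: $1,118.60 + $1,513.00 = $2,631.60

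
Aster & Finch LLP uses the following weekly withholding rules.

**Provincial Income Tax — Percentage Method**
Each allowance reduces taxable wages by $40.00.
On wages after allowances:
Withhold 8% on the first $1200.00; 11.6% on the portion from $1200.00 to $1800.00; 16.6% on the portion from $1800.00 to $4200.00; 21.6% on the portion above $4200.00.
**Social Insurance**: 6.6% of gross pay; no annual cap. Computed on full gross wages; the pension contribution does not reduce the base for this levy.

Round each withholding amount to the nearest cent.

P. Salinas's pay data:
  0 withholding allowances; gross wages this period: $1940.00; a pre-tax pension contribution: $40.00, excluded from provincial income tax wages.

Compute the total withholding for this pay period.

$310.24

Provincial Income Tax: taxable = $1940.00 − $40.00 = $1900.00
  $165.60 + 16.6% × ($1900.00 − $1800.00) = $165.60 + 16.6% × $100.00 = $182.20
Social Insurance: 6.6% × $1940.00 = $128.04
Total: $182.20 + $128.04 = $310.24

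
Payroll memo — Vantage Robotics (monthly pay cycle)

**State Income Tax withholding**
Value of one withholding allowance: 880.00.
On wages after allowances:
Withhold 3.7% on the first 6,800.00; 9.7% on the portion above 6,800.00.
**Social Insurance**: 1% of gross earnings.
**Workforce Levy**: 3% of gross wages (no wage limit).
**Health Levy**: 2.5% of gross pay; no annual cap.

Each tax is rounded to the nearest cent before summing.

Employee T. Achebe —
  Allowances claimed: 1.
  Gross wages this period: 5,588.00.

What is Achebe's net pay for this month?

5,050.58

State Income Tax: taxable = 5,588.00 − 1×880.00 = 4,708.00
  3.7% × 4,708.00 = 174.20
Social Insurance: 1% × 5,588.00 = 55.88
Workforce Levy: 3% × 5,588.00 = 167.64
Health Levy: 2.5% × 5,588.00 = 139.70
Total withheld: 174.20 + 55.88 + 167.64 + 139.70 = 537.42
Net pay: 5,588.00 − 537.42 = 5,050.58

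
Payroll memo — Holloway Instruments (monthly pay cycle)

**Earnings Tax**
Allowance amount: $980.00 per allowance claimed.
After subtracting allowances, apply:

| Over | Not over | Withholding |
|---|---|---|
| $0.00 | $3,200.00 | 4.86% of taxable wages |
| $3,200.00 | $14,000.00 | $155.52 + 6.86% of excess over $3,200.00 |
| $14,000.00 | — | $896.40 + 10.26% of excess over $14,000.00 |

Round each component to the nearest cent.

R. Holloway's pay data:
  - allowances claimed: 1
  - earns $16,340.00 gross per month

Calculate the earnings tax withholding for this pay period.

Earnings Tax: taxable = $16,340.00 − 1×$980.00 = $15,360.00
  $896.40 + 10.26% × ($15,360.00 − $14,000.00) = $896.40 + 10.26% × $1,360.00 = $1,035.94

$1,035.94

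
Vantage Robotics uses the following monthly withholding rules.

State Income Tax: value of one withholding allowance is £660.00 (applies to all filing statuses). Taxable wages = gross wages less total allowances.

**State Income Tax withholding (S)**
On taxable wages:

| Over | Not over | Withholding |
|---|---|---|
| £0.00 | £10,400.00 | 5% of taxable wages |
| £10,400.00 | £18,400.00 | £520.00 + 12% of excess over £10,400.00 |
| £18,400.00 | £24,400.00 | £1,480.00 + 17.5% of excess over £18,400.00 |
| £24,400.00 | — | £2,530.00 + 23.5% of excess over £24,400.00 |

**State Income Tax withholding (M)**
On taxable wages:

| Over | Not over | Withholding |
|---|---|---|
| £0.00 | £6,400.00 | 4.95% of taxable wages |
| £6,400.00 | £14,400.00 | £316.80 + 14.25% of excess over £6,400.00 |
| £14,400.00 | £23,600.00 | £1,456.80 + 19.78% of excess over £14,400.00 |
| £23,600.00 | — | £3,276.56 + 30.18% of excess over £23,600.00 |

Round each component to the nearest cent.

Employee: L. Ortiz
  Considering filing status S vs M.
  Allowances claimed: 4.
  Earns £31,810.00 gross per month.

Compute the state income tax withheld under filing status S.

State Income Tax (S): taxable = £31,810.00 − 4×£660.00 = £29,170.00
  £2,530.00 + 23.5% × (£29,170.00 − £24,400.00) = £2,530.00 + 23.5% × £4,770.00 = £3,650.95

£3,650.95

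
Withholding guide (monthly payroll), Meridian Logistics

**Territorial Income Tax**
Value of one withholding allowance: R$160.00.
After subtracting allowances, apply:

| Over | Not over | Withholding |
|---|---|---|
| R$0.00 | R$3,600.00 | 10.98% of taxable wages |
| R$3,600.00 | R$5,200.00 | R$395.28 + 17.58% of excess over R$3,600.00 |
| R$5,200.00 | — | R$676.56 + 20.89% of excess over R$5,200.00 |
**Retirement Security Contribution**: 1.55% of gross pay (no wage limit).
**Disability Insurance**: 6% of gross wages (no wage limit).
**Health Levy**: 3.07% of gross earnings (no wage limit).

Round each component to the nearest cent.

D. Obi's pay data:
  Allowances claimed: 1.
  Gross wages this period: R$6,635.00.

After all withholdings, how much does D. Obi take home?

R$4,987.46

Territorial Income Tax: taxable = R$6,635.00 − 1×R$160.00 = R$6,475.00
  R$676.56 + 20.89% × (R$6,475.00 − R$5,200.00) = R$676.56 + 20.89% × R$1,275.00 = R$942.91
Retirement Security Contribution: 1.55% × R$6,635.00 = R$102.84
Disability Insurance: 6% × R$6,635.00 = R$398.10
Health Levy: 3.07% × R$6,635.00 = R$203.69
Total withheld: R$942.91 + R$102.84 + R$398.10 + R$203.69 = R$1,647.54
Net pay: R$6,635.00 − R$1,647.54 = R$4,987.46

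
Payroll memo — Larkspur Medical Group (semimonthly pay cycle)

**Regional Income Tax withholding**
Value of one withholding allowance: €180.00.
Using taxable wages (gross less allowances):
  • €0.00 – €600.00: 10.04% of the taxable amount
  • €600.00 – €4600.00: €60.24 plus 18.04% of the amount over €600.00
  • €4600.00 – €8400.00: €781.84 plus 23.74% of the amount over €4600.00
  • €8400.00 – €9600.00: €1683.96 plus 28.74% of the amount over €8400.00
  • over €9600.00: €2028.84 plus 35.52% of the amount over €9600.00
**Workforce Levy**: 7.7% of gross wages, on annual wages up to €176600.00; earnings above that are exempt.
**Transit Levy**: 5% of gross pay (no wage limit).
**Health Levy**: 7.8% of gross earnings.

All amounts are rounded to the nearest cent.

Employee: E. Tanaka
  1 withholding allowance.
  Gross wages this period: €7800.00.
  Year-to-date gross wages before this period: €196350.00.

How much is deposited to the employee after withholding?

Regional Income Tax: taxable = €7800.00 − 1×€180.00 = €7620.00
  €781.84 + 23.74% × (€7620.00 − €4600.00) = €781.84 + 23.74% × €3020.00 = €1498.79
Workforce Levy: YTD €196350.00 ≥ cap €176600.00 → €0.00
Transit Levy: 5% × €7800.00 = €390.00
Health Levy: 7.8% × €7800.00 = €608.40
Total withheld: €1498.79 + €0.00 + €390.00 + €608.40 = €2497.19
Net pay: €7800.00 − €2497.19 = €5302.81

€5302.81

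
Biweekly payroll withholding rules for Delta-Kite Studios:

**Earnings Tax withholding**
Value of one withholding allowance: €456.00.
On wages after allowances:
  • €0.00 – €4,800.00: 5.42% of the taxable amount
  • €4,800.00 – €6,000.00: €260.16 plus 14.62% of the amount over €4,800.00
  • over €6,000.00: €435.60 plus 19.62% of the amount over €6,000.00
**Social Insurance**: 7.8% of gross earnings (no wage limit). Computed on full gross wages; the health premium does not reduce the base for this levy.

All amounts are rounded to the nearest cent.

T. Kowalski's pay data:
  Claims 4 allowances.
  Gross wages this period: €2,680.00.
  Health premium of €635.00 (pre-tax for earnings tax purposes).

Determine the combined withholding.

Earnings Tax: taxable = €2,680.00 − €635.00 − 4×€456.00 = €221.00
  5.42% × €221.00 = €11.98
Social Insurance: 7.8% × €2,680.00 = €209.04
Total: €11.98 + €209.04 = €221.02

€221.02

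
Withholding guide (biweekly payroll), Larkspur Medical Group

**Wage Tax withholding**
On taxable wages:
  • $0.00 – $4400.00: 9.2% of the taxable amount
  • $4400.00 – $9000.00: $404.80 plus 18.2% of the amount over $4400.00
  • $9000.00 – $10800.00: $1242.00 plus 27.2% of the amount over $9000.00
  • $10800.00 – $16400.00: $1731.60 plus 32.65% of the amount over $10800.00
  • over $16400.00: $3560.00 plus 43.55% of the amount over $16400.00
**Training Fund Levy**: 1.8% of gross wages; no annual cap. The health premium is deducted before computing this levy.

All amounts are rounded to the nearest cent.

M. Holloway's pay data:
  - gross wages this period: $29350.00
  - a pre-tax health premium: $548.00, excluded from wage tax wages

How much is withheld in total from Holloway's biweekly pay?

$9479.51

Wage Tax: taxable = $29350.00 − $548.00 = $28802.00
  $3560.00 + 43.55% × ($28802.00 − $16400.00) = $3560.00 + 43.55% × $12402.00 = $8961.07
Training Fund Levy: 1.8% × $28802.00 = $518.44
Total: $8961.07 + $518.44 = $9479.51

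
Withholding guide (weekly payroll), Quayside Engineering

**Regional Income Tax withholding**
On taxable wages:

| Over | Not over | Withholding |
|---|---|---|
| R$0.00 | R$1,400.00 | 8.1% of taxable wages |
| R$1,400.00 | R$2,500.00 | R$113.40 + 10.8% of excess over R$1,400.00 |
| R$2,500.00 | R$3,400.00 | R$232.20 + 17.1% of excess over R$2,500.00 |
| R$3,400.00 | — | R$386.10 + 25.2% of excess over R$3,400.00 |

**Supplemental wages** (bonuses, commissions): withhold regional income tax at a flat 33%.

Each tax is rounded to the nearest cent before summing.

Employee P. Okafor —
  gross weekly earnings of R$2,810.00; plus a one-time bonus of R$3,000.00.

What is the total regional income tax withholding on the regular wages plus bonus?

Regional Income Tax: taxable = R$2,810.00
  R$232.20 + 17.1% × (R$2,810.00 − R$2,500.00) = R$232.20 + 17.1% × R$310.00 = R$285.21
Supplemental (33% flat on bonus): 33% × R$3,000.00 = R$990.00
Total regional income tax: R$285.21 + R$990.00 = R$1,275.21

R$1,275.21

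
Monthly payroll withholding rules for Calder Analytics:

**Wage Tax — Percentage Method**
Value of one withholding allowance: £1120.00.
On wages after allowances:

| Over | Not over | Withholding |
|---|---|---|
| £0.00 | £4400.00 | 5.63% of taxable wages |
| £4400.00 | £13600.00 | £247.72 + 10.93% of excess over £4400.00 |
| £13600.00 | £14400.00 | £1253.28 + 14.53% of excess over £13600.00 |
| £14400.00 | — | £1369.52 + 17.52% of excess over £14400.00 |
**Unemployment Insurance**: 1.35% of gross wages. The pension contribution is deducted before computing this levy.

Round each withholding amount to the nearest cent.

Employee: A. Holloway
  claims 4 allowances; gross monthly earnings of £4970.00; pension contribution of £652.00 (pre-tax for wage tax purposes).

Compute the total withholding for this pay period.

Wage Tax: taxable = £4970.00 − £652.00 − 4×£1120.00 = £-162.00
  Taxable ≤ 0 → £0.00
Unemployment Insurance: 1.35% × £4318.00 = £58.29
Total: £0.00 + £58.29 = £58.29

£58.29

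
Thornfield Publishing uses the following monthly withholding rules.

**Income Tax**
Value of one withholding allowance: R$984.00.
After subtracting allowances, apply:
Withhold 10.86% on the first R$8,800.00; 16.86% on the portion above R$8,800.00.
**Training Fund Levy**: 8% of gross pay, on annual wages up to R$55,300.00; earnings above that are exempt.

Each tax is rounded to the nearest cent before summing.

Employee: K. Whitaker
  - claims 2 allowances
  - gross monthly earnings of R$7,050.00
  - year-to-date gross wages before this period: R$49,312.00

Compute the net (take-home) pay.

Income Tax: taxable = R$7,050.00 − 2×R$984.00 = R$5,082.00
  10.86% × R$5,082.00 = R$551.91
Training Fund Levy: cap R$55,300.00 − YTD R$49,312.00 = R$5,988.00 subject; 8% × R$5,988.00 = R$479.04
Total withheld: R$551.91 + R$479.04 = R$1,030.95
Net pay: R$7,050.00 − R$1,030.95 = R$6,019.05

R$6,019.05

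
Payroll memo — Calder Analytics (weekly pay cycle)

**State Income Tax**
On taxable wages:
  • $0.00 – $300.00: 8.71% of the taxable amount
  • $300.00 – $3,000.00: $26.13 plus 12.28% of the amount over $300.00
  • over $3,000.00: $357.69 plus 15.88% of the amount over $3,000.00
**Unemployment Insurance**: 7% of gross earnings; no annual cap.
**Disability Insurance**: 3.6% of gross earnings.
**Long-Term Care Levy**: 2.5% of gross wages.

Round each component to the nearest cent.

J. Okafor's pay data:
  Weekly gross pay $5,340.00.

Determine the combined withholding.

$1,428.82

State Income Tax: taxable = $5,340.00
  $357.69 + 15.88% × ($5,340.00 − $3,000.00) = $357.69 + 15.88% × $2,340.00 = $729.28
Unemployment Insurance: 7% × $5,340.00 = $373.80
Disability Insurance: 3.6% × $5,340.00 = $192.24
Long-Term Care Levy: 2.5% × $5,340.00 = $133.50
Total: $729.28 + $373.80 + $192.24 + $133.50 = $1,428.82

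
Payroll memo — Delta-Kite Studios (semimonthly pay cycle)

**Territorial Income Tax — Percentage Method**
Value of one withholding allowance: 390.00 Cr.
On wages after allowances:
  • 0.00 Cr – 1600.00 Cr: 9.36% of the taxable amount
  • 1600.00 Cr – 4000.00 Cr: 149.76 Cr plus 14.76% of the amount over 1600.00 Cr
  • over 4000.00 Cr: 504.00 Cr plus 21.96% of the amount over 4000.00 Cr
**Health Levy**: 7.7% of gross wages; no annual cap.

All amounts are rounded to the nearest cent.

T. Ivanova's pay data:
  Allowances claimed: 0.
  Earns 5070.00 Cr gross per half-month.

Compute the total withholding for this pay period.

1129.36 Cr

Territorial Income Tax: taxable = 5070.00 Cr
  504.00 Cr + 21.96% × (5070.00 Cr − 4000.00 Cr) = 504.00 Cr + 21.96% × 1070.00 Cr = 738.97 Cr
Health Levy: 7.7% × 5070.00 Cr = 390.39 Cr
Total: 738.97 Cr + 390.39 Cr = 1129.36 Cr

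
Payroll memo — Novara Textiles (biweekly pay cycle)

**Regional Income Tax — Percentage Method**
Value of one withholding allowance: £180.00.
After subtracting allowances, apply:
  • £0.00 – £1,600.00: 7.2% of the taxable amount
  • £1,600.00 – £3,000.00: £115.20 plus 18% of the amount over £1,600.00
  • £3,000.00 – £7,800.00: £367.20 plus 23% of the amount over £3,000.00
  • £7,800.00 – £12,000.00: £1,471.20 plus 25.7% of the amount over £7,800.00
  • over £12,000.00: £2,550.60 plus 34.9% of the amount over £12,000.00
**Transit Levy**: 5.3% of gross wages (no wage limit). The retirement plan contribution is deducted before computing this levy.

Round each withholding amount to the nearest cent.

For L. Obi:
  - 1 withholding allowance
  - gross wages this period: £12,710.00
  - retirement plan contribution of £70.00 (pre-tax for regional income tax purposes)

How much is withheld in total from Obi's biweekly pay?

£3,381.06

Regional Income Tax: taxable = £12,710.00 − £70.00 − 1×£180.00 = £12,460.00
  £2,550.60 + 34.9% × (£12,460.00 − £12,000.00) = £2,550.60 + 34.9% × £460.00 = £2,711.14
Transit Levy: 5.3% × £12,640.00 = £669.92
Total: £2,711.14 + £669.92 = £3,381.06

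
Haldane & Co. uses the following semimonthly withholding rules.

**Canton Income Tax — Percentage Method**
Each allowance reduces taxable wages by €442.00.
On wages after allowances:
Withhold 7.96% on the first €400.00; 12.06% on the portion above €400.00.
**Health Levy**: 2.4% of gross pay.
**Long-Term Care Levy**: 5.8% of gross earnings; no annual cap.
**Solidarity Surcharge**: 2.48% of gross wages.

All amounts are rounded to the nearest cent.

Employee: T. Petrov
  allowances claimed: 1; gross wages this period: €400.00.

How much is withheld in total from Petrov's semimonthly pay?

Canton Income Tax: taxable = €400.00 − 1×€442.00 = €-42.00
  Taxable ≤ 0 → €0.00
Health Levy: 2.4% × €400.00 = €9.60
Long-Term Care Levy: 5.8% × €400.00 = €23.20
Solidarity Surcharge: 2.48% × €400.00 = €9.92
Total: €0.00 + €9.60 + €23.20 + €9.92 = €42.72

€42.72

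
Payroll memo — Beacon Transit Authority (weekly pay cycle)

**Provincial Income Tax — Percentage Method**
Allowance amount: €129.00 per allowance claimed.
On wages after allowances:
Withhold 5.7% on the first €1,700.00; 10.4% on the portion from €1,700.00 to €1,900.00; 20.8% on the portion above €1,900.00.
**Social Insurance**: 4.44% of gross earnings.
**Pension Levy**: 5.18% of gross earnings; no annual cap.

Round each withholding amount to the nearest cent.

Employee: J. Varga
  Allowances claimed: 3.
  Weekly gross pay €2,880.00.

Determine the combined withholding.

Provincial Income Tax: taxable = €2,880.00 − 3×€129.00 = €2,493.00
  €117.70 + 20.8% × (€2,493.00 − €1,900.00) = €117.70 + 20.8% × €593.00 = €241.04
Social Insurance: 4.44% × €2,880.00 = €127.87
Pension Levy: 5.18% × €2,880.00 = €149.18
Total: €241.04 + €127.87 + €149.18 = €518.09

€518.09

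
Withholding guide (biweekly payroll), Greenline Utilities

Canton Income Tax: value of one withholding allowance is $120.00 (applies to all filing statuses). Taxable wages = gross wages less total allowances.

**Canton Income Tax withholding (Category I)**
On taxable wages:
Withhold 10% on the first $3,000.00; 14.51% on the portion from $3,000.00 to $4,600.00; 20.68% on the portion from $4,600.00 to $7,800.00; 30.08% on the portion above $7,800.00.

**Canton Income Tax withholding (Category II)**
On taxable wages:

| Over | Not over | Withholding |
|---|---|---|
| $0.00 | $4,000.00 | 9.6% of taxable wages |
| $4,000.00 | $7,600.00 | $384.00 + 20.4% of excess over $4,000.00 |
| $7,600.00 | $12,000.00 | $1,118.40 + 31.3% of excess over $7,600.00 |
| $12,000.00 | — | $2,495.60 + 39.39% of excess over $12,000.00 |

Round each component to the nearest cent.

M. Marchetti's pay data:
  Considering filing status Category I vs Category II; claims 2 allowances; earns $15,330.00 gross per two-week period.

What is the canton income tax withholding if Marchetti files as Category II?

$3,712.75

Canton Income Tax (Category II): taxable = $15,330.00 − 2×$120.00 = $15,090.00
  $2,495.60 + 39.39% × ($15,090.00 − $12,000.00) = $2,495.60 + 39.39% × $3,090.00 = $3,712.75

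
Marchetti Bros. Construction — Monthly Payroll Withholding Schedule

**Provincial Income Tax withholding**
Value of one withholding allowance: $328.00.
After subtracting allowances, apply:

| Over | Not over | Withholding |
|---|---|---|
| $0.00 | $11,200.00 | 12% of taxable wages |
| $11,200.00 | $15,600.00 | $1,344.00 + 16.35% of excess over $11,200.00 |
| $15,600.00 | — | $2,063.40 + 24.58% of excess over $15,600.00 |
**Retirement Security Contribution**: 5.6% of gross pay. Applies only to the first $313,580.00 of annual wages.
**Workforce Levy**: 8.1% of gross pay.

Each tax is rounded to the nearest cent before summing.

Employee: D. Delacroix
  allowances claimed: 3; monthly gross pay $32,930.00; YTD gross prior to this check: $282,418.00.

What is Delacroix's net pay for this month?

$22,436.35

Provincial Income Tax: taxable = $32,930.00 − 3×$328.00 = $31,946.00
  $2,063.40 + 24.58% × ($31,946.00 − $15,600.00) = $2,063.40 + 24.58% × $16,346.00 = $6,081.25
Retirement Security Contribution: cap $313,580.00 − YTD $282,418.00 = $31,162.00 subject; 5.6% × $31,162.00 = $1,745.07
Workforce Levy: 8.1% × $32,930.00 = $2,667.33
Total withheld: $6,081.25 + $1,745.07 + $2,667.33 = $10,493.65
Net pay: $32,930.00 − $10,493.65 = $22,436.35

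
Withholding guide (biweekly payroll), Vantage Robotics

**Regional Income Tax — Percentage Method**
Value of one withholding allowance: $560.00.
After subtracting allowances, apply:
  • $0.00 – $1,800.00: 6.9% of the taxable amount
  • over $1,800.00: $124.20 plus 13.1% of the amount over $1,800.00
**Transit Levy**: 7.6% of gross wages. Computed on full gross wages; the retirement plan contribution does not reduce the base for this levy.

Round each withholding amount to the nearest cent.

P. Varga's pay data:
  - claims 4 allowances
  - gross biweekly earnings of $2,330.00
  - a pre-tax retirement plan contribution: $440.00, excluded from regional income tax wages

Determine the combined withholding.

$177.08

Regional Income Tax: taxable = $2,330.00 − $440.00 − 4×$560.00 = $-350.00
  Taxable ≤ 0 → $0.00
Transit Levy: 7.6% × $2,330.00 = $177.08
Total: $0.00 + $177.08 = $177.08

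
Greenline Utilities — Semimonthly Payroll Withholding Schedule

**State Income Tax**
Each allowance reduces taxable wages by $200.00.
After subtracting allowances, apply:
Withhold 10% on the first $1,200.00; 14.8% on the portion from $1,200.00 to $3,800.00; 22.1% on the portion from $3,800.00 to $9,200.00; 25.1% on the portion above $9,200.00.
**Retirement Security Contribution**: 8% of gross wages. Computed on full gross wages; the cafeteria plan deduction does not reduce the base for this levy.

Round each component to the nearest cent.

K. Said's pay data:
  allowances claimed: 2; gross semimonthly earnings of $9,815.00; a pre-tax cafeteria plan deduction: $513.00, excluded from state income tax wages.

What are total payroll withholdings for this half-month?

$2,417.54

State Income Tax: taxable = $9,815.00 − $513.00 − 2×$200.00 = $8,902.00
  $504.80 + 22.1% × ($8,902.00 − $3,800.00) = $504.80 + 22.1% × $5,102.00 = $1,632.34
Retirement Security Contribution: 8% × $9,815.00 = $785.20
Total: $1,632.34 + $785.20 = $2,417.54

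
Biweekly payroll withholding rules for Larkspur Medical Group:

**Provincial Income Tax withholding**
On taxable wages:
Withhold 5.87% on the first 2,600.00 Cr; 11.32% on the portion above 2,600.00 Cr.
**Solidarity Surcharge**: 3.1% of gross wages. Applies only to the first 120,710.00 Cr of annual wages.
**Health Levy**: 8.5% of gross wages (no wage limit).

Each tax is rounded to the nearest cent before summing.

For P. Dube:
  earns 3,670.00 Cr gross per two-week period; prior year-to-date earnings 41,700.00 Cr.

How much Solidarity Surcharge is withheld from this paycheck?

113.77 Cr

Solidarity Surcharge: 3.1% × 3,670.00 Cr = 113.77 Cr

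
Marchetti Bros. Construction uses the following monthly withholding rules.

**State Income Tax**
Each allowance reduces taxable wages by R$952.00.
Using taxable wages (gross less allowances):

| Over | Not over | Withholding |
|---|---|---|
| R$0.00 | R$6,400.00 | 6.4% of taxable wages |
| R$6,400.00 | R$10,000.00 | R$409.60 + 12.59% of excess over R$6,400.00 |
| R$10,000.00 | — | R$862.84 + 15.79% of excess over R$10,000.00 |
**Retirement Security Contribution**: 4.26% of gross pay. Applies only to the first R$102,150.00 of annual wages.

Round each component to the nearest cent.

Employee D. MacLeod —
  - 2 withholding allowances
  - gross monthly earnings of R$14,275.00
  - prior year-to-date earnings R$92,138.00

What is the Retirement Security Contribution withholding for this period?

R$426.51

Retirement Security Contribution: cap R$102,150.00 − YTD R$92,138.00 = R$10,012.00 subject; 4.26% × R$10,012.00 = R$426.51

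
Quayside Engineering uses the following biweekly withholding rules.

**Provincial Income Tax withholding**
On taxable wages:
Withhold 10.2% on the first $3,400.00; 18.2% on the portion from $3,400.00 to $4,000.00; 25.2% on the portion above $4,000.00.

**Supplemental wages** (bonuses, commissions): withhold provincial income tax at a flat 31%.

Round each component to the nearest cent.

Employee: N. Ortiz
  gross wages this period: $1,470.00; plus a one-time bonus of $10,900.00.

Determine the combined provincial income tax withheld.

$3,528.94

Provincial Income Tax: taxable = $1,470.00
  10.2% × $1,470.00 = $149.94
Supplemental (31% flat on bonus): 31% × $10,900.00 = $3,379.00
Total provincial income tax: $149.94 + $3,379.00 = $3,528.94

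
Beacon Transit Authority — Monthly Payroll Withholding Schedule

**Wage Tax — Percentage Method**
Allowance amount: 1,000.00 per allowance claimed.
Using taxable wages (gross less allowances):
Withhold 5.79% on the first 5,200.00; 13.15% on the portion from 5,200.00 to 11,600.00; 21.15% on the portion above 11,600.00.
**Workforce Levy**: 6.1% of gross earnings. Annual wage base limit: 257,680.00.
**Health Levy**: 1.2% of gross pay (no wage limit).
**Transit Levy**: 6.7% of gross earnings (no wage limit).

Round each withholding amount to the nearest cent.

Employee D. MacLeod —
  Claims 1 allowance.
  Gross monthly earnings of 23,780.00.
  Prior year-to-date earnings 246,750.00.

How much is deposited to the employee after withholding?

Wage Tax: taxable = 23,780.00 − 1×1,000.00 = 22,780.00
  1,142.68 + 21.15% × (22,780.00 − 11,600.00) = 1,142.68 + 21.15% × 11,180.00 = 3,507.25
Workforce Levy: cap 257,680.00 − YTD 246,750.00 = 10,930.00 subject; 6.1% × 10,930.00 = 666.73
Health Levy: 1.2% × 23,780.00 = 285.36
Transit Levy: 6.7% × 23,780.00 = 1,593.26
Total withheld: 3,507.25 + 666.73 + 285.36 + 1,593.26 = 6,052.60
Net pay: 23,780.00 − 6,052.60 = 17,727.40

17,727.40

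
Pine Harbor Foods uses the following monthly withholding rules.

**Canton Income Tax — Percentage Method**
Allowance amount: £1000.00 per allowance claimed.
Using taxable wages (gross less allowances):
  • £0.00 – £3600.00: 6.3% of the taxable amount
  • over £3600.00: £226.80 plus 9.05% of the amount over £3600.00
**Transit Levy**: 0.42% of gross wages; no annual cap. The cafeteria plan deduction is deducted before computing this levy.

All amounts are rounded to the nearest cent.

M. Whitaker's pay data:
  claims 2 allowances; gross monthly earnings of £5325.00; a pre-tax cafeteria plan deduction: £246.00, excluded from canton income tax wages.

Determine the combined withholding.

Canton Income Tax: taxable = £5325.00 − £246.00 − 2×£1000.00 = £3079.00
  6.3% × £3079.00 = £193.98
Transit Levy: 0.42% × £5079.00 = £21.33
Total: £193.98 + £21.33 = £215.31

£215.31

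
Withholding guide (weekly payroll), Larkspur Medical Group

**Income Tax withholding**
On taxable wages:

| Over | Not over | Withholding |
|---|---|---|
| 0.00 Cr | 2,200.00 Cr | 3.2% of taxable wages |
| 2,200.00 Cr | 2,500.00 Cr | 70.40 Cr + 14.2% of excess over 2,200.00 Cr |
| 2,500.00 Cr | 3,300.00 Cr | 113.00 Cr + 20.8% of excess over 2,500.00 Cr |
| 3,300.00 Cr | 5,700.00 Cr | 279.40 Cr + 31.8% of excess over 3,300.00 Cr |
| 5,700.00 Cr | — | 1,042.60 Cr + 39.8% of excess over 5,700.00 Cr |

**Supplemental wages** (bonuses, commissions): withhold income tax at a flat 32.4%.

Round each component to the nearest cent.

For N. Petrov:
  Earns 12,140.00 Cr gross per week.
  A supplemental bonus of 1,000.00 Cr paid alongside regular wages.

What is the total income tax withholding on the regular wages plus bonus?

3,929.72 Cr

Income Tax: taxable = 12,140.00 Cr
  1,042.60 Cr + 39.8% × (12,140.00 Cr − 5,700.00 Cr) = 1,042.60 Cr + 39.8% × 6,440.00 Cr = 3,605.72 Cr
Supplemental (32.4% flat on bonus): 32.4% × 1,000.00 Cr = 324.00 Cr
Total income tax: 3,605.72 Cr + 324.00 Cr = 3,929.72 Cr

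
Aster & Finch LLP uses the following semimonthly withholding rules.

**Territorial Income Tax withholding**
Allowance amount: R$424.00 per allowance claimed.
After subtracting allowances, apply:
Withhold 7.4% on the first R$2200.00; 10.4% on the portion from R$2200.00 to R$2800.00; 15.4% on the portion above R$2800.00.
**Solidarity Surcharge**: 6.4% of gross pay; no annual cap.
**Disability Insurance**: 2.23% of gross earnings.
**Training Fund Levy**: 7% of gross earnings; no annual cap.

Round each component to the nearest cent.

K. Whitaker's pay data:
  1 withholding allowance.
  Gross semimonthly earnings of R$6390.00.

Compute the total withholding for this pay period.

R$1711.52

Territorial Income Tax: taxable = R$6390.00 − 1×R$424.00 = R$5966.00
  R$225.20 + 15.4% × (R$5966.00 − R$2800.00) = R$225.20 + 15.4% × R$3166.00 = R$712.76
Solidarity Surcharge: 6.4% × R$6390.00 = R$408.96
Disability Insurance: 2.23% × R$6390.00 = R$142.50
Training Fund Levy: 7% × R$6390.00 = R$447.30
Total: R$712.76 + R$408.96 + R$142.50 + R$447.30 = R$1711.52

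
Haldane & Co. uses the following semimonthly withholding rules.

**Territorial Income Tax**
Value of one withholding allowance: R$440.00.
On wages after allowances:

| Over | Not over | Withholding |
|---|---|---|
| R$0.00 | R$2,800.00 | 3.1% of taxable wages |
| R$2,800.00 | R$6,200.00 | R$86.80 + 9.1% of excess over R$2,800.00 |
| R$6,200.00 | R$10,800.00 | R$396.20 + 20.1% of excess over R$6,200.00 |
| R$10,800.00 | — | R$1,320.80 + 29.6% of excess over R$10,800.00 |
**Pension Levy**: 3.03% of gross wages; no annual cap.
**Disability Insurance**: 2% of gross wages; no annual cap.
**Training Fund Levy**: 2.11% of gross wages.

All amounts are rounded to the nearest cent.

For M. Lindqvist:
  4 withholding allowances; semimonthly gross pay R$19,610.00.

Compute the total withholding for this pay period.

R$4,807.75

Territorial Income Tax: taxable = R$19,610.00 − 4×R$440.00 = R$17,850.00
  R$1,320.80 + 29.6% × (R$17,850.00 − R$10,800.00) = R$1,320.80 + 29.6% × R$7,050.00 = R$3,407.60
Pension Levy: 3.03% × R$19,610.00 = R$594.18
Disability Insurance: 2% × R$19,610.00 = R$392.20
Training Fund Levy: 2.11% × R$19,610.00 = R$413.77
Total: R$3,407.60 + R$594.18 + R$392.20 + R$413.77 = R$4,807.75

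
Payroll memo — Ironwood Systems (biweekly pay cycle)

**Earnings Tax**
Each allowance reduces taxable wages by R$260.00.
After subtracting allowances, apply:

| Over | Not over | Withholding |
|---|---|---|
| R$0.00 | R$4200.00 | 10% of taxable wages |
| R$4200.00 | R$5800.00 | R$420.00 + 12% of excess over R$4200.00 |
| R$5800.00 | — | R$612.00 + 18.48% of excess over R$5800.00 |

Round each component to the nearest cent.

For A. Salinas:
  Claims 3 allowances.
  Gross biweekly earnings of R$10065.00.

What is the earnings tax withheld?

Earnings Tax: taxable = R$10065.00 − 3×R$260.00 = R$9285.00
  R$612.00 + 18.48% × (R$9285.00 − R$5800.00) = R$612.00 + 18.48% × R$3485.00 = R$1256.03

R$1256.03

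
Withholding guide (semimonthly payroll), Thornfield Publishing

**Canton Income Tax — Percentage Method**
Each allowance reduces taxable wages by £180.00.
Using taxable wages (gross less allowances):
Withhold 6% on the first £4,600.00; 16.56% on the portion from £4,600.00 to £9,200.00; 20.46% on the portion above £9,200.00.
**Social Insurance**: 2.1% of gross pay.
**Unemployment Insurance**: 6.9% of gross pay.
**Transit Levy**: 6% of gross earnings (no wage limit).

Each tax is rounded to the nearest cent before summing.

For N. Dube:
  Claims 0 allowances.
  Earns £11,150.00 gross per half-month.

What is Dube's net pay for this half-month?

£8,040.77

Canton Income Tax: taxable = £11,150.00
  £1,037.76 + 20.46% × (£11,150.00 − £9,200.00) = £1,037.76 + 20.46% × £1,950.00 = £1,436.73
Social Insurance: 2.1% × £11,150.00 = £234.15
Unemployment Insurance: 6.9% × £11,150.00 = £769.35
Transit Levy: 6% × £11,150.00 = £669.00
Total withheld: £1,436.73 + £234.15 + £769.35 + £669.00 = £3,109.23
Net pay: £11,150.00 − £3,109.23 = £8,040.77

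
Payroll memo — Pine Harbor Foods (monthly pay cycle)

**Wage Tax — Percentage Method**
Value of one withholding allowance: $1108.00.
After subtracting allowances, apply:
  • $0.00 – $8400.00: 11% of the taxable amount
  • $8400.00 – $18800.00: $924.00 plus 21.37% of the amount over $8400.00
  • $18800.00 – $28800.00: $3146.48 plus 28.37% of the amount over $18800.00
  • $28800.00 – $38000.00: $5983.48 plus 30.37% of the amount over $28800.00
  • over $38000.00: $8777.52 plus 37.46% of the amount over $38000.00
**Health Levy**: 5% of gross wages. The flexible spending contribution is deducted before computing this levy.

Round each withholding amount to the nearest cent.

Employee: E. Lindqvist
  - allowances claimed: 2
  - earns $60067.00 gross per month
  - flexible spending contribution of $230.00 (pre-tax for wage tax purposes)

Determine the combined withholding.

Wage Tax: taxable = $60067.00 − $230.00 − 2×$1108.00 = $57621.00
  $8777.52 + 37.46% × ($57621.00 − $38000.00) = $8777.52 + 37.46% × $19621.00 = $16127.55
Health Levy: 5% × $59837.00 = $2991.85
Total: $16127.55 + $2991.85 = $19119.40

$19119.40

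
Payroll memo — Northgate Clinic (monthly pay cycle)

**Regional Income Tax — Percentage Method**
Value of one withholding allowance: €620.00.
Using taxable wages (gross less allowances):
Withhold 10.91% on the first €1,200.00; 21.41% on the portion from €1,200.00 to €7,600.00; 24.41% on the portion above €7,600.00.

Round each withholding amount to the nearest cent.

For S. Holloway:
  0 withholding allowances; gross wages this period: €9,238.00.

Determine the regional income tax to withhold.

Regional Income Tax: taxable = €9,238.00
  €1,501.16 + 24.41% × (€9,238.00 − €7,600.00) = €1,501.16 + 24.41% × €1,638.00 = €1,901.00

€1,901.00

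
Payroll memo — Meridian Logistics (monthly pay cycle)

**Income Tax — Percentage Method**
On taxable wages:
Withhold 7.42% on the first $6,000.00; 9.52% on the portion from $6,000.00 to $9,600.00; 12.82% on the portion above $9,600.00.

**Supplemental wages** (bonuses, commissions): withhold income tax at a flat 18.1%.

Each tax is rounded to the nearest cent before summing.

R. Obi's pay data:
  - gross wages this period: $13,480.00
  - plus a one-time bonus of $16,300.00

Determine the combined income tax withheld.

Income Tax: taxable = $13,480.00
  $787.92 + 12.82% × ($13,480.00 − $9,600.00) = $787.92 + 12.82% × $3,880.00 = $1,285.34
Supplemental (18.1% flat on bonus): 18.1% × $16,300.00 = $2,950.30
Total income tax: $1,285.34 + $2,950.30 = $4,235.64

$4,235.64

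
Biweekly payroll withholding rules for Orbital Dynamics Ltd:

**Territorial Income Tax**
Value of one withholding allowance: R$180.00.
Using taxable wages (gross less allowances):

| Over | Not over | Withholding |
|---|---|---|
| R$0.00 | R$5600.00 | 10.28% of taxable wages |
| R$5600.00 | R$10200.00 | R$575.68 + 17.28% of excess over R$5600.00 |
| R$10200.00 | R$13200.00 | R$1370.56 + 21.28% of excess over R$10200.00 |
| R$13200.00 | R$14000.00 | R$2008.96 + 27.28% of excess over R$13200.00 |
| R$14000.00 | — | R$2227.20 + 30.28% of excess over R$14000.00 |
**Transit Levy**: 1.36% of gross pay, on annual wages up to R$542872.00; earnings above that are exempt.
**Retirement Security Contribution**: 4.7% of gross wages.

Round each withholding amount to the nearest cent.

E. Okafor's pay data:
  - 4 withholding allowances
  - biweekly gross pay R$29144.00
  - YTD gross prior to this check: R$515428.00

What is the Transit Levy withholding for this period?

Transit Levy: cap R$542872.00 − YTD R$515428.00 = R$27444.00 subject; 1.36% × R$27444.00 = R$373.24

R$373.24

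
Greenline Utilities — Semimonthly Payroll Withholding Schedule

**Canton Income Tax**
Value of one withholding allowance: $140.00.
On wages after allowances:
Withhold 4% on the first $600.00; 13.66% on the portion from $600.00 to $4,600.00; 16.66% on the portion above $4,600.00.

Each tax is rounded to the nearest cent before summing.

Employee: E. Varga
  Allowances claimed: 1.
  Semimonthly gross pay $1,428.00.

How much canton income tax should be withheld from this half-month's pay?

$117.98

Canton Income Tax: taxable = $1,428.00 − 1×$140.00 = $1,288.00
  $24.00 + 13.66% × ($1,288.00 − $600.00) = $24.00 + 13.66% × $688.00 = $117.98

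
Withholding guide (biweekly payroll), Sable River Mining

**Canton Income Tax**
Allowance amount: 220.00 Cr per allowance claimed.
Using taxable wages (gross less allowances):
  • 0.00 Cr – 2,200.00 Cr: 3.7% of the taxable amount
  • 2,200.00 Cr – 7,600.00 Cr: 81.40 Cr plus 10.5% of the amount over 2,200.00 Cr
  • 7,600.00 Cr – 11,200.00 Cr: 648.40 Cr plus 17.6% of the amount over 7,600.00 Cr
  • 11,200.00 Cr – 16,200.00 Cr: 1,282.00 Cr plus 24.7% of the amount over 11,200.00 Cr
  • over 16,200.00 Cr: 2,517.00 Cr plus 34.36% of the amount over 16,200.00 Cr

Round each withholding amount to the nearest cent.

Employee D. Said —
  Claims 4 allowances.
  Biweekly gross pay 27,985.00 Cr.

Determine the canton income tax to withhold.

6,263.96 Cr

Canton Income Tax: taxable = 27,985.00 Cr − 4×220.00 Cr = 27,105.00 Cr
  2,517.00 Cr + 34.36% × (27,105.00 Cr − 16,200.00 Cr) = 2,517.00 Cr + 34.36% × 10,905.00 Cr = 6,263.96 Cr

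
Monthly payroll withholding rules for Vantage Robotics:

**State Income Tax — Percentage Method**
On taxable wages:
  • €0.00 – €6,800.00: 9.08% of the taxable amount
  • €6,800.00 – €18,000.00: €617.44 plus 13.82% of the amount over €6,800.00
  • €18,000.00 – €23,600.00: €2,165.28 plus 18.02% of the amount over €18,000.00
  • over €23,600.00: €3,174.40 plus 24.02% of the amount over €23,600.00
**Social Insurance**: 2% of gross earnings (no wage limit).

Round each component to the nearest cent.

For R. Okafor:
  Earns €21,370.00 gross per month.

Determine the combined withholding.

State Income Tax: taxable = €21,370.00
  €2,165.28 + 18.02% × (€21,370.00 − €18,000.00) = €2,165.28 + 18.02% × €3,370.00 = €2,772.55
Social Insurance: 2% × €21,370.00 = €427.40
Total: €2,772.55 + €427.40 = €3,199.95

€3,199.95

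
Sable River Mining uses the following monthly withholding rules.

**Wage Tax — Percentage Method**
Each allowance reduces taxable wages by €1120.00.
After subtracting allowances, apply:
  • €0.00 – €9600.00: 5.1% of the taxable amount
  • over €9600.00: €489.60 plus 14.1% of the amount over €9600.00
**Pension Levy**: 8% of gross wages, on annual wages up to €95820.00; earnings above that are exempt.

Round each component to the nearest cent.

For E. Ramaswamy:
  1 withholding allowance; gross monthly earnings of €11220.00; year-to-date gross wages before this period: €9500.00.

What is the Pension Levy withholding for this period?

Pension Levy: 8% × €11220.00 = €897.60

€897.60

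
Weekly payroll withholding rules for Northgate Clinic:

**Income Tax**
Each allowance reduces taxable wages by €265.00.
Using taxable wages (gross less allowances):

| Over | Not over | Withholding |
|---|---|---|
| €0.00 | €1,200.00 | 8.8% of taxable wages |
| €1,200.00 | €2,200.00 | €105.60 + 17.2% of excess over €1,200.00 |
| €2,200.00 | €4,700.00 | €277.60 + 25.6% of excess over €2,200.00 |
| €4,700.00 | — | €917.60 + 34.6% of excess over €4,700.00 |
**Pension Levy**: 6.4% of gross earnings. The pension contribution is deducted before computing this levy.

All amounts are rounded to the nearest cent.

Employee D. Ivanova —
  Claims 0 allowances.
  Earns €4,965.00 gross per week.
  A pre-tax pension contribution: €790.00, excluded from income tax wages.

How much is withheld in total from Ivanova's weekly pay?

Income Tax: taxable = €4,965.00 − €790.00 = €4,175.00
  €277.60 + 25.6% × (€4,175.00 − €2,200.00) = €277.60 + 25.6% × €1,975.00 = €783.20
Pension Levy: 6.4% × €4,175.00 = €267.20
Total: €783.20 + €267.20 = €1,050.40

€1,050.40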